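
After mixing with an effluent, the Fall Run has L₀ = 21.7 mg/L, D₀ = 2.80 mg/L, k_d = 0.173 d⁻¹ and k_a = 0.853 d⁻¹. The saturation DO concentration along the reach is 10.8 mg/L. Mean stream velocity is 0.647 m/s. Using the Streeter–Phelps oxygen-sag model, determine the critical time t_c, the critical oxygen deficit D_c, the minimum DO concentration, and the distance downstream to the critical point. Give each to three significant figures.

t_c ≈ 1.31 d; D_c ≈ 3.51 mg/L; min DO ≈ 7.29 mg/L; x_c ≈ 73.0 km

At the critical point dD/dt = 0, so k_d L₀ e^(−k_d t) = k_a D. Substituting D(t) from the Streeter–Phelps equation and solving for t gives
t_c = ln[(k_a/k_d)(1 − D₀(k_a−k_d)/(k_d L₀))] / (k_a−k_d).
Here k_a−k_d = 0.6800 d⁻¹ and 1 − D₀(k_a−k_d)/(k_d L₀) = 1 − 2.80×0.6800/(0.173×21.7) = 0.4928, so
t_c = ln(4.931 × 0.4928) / 0.6800 = 0.8879 / 0.6800 = 1.306 d.
D_c = (k_d/k_a) L₀ e^(−k_d t_c) = (0.173/0.853) × 21.7 × e^(−0.173×1.306) = 0.2028 × 21.7 × 0.7978 = 3.511 mg/L.
Minimum DO = C_s − D_c = 10.8 − 3.511 = 7.289 mg/L.
x_c = v t_c = 0.647 m/s × 1.306 d × 86400 s/d = 72990 m ≈ 73.0 km.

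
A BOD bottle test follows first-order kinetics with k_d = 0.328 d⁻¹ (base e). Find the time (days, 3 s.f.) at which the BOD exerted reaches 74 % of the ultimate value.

t ≈ 4.11 d

y/L₀ = 1 − e^(−k_d t) = 0.74 ⇒ e^(−k_d t) = 0.260
t = −ln(0.260) / 0.328 = 1.347 / 0.328 = 4.107 d.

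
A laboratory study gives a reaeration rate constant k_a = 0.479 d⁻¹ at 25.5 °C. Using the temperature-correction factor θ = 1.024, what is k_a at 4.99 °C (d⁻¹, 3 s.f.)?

k_a(T₂) = k_a(T₁) · θ^(T₂−T₁) = 0.479 × 1.024^(4.99−25.5)
= 0.479 × 1.024^-20.5 = 0.479 × 0.6148 = 0.2945 d⁻¹.

k_a ≈ 0.294 d⁻¹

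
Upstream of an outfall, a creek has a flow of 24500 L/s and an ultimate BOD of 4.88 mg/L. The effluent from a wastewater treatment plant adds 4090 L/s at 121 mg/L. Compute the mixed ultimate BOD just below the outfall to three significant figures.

21.5 mg/L

Flow-weighted mixing: C = (Q_r C_r + Q_w C_w)/(Q_r + Q_w)
= (24500×4.88 + 4090×121)/(24500 + 4090) = 614400/28590 = 21.49 mg/L.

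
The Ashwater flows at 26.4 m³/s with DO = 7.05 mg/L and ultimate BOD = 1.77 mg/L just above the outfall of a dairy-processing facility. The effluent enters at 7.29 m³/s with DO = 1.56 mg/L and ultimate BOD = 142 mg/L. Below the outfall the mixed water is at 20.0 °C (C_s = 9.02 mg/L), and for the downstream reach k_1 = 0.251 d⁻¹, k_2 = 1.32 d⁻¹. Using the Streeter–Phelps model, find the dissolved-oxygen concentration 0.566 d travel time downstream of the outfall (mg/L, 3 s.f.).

DO ≈ 4.55 mg/L

Mixed DO = (26.4×7.05 + 7.29×1.56)/(26.4+7.29) = 197.5/33.69 = 5.862 mg/L.
Mixed L₀ = (26.4×1.77 + 7.29×142)/(33.69) = 1082/33.69 = 32.11 mg/L.
Initial deficit D₀ = C_s − DO₀ = 9.02 − 5.862 = 3.158 mg/L.
D(0.566) = [0.251×32.11/(1.32−0.251)](e^(−0.251×0.566) − e^(−1.32×0.566)) + 3.158 e^(−1.32×0.566)
= 7.540 × (0.8676 − 0.4737) + 3.158 × 0.4737 = 4.466 mg/L.
DO = 9.02 − 4.466 = 4.554 mg/L.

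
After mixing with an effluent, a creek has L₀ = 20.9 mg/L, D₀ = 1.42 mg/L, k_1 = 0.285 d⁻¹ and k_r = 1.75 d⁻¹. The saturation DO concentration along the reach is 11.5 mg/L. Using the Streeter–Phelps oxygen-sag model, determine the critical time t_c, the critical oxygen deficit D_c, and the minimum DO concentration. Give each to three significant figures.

t_c ≈ 0.946 d; D_c ≈ 2.60 mg/L; min DO ≈ 8.90 mg/L

With k_r/k_1 = 6.140 and 1 − D₀(k_r−k_1)/(k_1 L₀) = 0.6508,
t_c = ln(6.140 × 0.6508) / (1.75 − 0.285) = ln(3.996) / 1.465 = 1.385/1.465 = 0.9456 d.
D_c = (k_1/k_r) L₀ e^(−k_1 t_c) = (0.285/1.75) × 20.9 × e^(−0.285×0.9456) = 0.1629 × 20.9 × 0.7638 = 2.600 mg/L.
Minimum DO = C_s − D_c = 11.5 − 2.600 = 8.900 mg/L.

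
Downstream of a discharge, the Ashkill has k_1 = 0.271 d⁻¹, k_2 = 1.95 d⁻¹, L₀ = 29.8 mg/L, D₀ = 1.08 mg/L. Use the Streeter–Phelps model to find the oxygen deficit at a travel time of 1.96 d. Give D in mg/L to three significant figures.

D ≈ 2.75 mg/L

k_1 L₀/(k_2−k_1) = 0.271×29.8/(1.95−0.271) = 8.076/1.679 = 4.810 mg/L.
e^(−k_1 t) = e^(−0.271×1.960) = 0.5879; e^(−k_2 t) = e^(−1.95×1.960) = 0.02188.
D = 4.810 × (0.5879 − 0.02188) + 1.08 × 0.02188 = 2.723 + 0.02363 = 2.746 mg/L.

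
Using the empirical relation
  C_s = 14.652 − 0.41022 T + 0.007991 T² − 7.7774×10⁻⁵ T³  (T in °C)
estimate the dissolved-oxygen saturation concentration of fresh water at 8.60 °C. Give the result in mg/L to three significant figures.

C_s ≈ 11.7 mg/L

C_s = 14.652 − 0.41022×8.60 + 0.007991×8.60² − 7.7774×10⁻⁵×8.60³ = 11.67 mg/L.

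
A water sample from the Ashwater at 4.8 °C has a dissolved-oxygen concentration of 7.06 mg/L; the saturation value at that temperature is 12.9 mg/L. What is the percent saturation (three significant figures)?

% saturation = C/C_s × 100 = 7.06/12.9 × 100 = 54.7 %.

54.7 % saturation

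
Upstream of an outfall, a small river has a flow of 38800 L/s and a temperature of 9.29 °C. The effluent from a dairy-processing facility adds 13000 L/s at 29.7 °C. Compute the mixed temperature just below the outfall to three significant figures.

14.4 °C

Flow-weighted mixing: C = (Q_r C_r + Q_w C_w)/(Q_r + Q_w)
= (38800×9.29 + 13000×29.7)/(38800 + 13000) = 746600/51800 = 14.41 °C.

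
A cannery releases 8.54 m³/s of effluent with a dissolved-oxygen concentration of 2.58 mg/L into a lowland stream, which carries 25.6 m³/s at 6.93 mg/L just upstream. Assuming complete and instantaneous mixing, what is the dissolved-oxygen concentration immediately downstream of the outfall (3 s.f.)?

Flow-weighted mixing: C = (Q_r C_r + Q_w C_w)/(Q_r + Q_w)
= (25.6×6.93 + 8.54×2.58)/(25.6 + 8.54) = 199.4/34.14 = 5.842 mg/L.

5.84 mg/L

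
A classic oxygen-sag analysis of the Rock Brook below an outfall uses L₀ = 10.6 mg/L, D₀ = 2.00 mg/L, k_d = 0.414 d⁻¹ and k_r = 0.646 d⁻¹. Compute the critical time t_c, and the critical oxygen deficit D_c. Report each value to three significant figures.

At the critical point dD/dt = 0, so k_d L₀ e^(−k_d t) = k_r D. Substituting D(t) from the Streeter–Phelps equation and solving for t gives
t_c = ln[(k_r/k_d)(1 − D₀(k_r−k_d)/(k_d L₀))] / (k_r−k_d).
Here k_r−k_d = 0.2320 d⁻¹ and 1 − D₀(k_r−k_d)/(k_d L₀) = 1 − 2.00×0.2320/(0.414×10.6) = 0.8943, so
t_c = ln(1.560 × 0.8943) / 0.2320 = 0.3332 / 0.2320 = 1.436 d.
D_c = (k_d/k_r) L₀ e^(−k_d t_c) = (0.414/0.646) × 10.6 × e^(−0.414×1.436) = 0.6409 × 10.6 × 0.5518 = 3.749 mg/L.

t_c ≈ 1.44 d; D_c ≈ 3.75 mg/L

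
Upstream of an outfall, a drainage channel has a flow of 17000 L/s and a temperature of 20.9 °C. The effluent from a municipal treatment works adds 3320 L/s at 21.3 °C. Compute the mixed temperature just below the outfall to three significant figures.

21.0 °C

Flow-weighted mixing: C = (Q_r C_r + Q_w C_w)/(Q_r + Q_w)
= (17000×20.9 + 3320×21.3)/(17000 + 3320) = 426000/20320 = 20.97 °C.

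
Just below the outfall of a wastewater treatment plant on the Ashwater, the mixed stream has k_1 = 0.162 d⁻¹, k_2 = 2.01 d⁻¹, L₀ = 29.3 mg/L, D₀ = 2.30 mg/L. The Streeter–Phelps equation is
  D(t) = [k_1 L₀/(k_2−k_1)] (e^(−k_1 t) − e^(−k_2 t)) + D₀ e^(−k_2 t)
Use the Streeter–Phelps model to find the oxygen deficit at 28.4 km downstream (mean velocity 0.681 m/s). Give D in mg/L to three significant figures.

Travel time t = x/v = 28.4 km / (0.681 m/s) = 28400 m / 0.681 m/s = 41700 s = 0.4827 d.
k_1 L₀/(k_2−k_1) = 0.162×29.3/(2.01−0.162) = 4.747/1.848 = 2.569 mg/L.
e^(−k_1 t) = e^(−0.162×0.4827) = 0.9248; e^(−k_2 t) = e^(−2.01×0.4827) = 0.3790.
D = 2.569 × (0.9248 − 0.3790) + 2.30 × 0.3790 = 1.402 + 0.8717 = 2.274 mg/L.

D ≈ 2.27 mg/L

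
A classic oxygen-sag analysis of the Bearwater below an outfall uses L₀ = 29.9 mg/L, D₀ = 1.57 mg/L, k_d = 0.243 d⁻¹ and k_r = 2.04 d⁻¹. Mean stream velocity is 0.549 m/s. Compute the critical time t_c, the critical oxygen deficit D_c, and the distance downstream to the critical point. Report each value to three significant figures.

t_c ≈ 0.910 d; D_c ≈ 2.85 mg/L; x_c ≈ 43.2 km

t_c = [1/(k_r−k_d)] ln[(k_r/k_d)(1 − D₀(k_r−k_d)/(k_d L₀))]
= [1/(2.04−0.243)] ln[(2.04/0.243)(1 − 1.57×1.797/(0.243×29.9))]
= (1/1.797) ln[8.395 × 0.6117] = 0.5565 × ln(5.135) = 0.5565 × 1.636 = 0.9105 d.
D_c = (k_d/k_r) L₀ e^(−k_d t_c) = (0.243/2.04) × 29.9 × e^(−0.243×0.9105) = 0.1191 × 29.9 × 0.8015 = 2.855 mg/L.
x_c = v t_c = 0.549 m/s × 0.9105 d × 86400 s/d = 43190 m ≈ 43.2 km.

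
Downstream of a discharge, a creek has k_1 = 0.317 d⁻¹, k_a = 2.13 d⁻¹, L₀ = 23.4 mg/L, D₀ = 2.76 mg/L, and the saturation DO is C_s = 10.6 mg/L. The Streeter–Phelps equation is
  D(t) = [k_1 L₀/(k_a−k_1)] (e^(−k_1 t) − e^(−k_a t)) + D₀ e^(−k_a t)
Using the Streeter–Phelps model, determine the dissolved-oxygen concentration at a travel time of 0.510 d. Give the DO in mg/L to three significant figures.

k_1 L₀/(k_a−k_1) = 0.317×23.4/(2.13−0.317) = 7.418/1.813 = 4.091 mg/L.
e^(−k_1 t) = e^(−0.317×0.5100) = 0.8507; e^(−k_a t) = e^(−2.13×0.5100) = 0.3375.
D = 4.091 × (0.8507 − 0.3375) + 2.76 × 0.3375 = 2.100 + 0.9314 = 3.031 mg/L.
DO = C_s − D = 10.6 − 3.031 = 7.569 mg/L.

DO ≈ 7.57 mg/L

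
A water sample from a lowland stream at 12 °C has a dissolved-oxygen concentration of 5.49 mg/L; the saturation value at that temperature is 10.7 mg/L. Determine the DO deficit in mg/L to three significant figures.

D ≈ 5.21 mg/L

D = C_s − C = 10.7 − 5.49 = 5.21 mg/L.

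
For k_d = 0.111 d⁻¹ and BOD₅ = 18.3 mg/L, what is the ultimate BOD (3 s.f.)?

BOD₅ = L₀(1 − e^(−5k_d)) ⇒ L₀ = BOD₅ / (1 − e^(−5×0.111))
= 18.3 / (1 − 0.5741) = 18.3 / 0.4259 = 42.97 mg/L.

L₀ ≈ 43.0 mg/L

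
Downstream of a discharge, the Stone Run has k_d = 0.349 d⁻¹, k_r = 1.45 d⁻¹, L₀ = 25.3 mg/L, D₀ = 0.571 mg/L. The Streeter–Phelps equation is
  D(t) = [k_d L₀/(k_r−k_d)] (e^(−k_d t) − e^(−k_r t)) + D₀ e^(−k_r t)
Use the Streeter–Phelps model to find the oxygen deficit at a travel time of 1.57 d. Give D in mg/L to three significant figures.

k_d L₀/(k_r−k_d) = 0.349×25.3/(1.45−0.349) = 8.830/1.101 = 8.020 mg/L.
e^(−k_d t) = e^(−0.349×1.570) = 0.5781; e^(−k_r t) = e^(−1.45×1.570) = 0.1026.
D = 8.020 × (0.5781 − 0.1026) + 0.571 × 0.1026 = 3.813 + 0.05861 = 3.872 mg/L.

D ≈ 3.87 mg/L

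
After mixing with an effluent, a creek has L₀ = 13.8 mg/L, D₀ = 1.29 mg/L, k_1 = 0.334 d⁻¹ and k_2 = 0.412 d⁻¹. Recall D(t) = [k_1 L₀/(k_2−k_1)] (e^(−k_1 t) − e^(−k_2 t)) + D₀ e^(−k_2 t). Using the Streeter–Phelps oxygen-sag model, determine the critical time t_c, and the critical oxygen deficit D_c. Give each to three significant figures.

At the critical point dD/dt = 0, so k_1 L₀ e^(−k_1 t) = k_2 D. Substituting D(t) from the Streeter–Phelps equation and solving for t gives
t_c = ln[(k_2/k_1)(1 − D₀(k_2−k_1)/(k_1 L₀))] / (k_2−k_1).
Here k_2−k_1 = 0.07800 d⁻¹ and 1 − D₀(k_2−k_1)/(k_1 L₀) = 1 − 1.29×0.07800/(0.334×13.8) = 0.9782, so
t_c = ln(1.234 × 0.9782) / 0.07800 = 0.1878 / 0.07800 = 2.408 d.
D_c = (k_1/k_2) L₀ e^(−k_1 t_c) = (0.334/0.412) × 13.8 × e^(−0.334×2.408) = 0.8107 × 13.8 × 0.4474 = 5.006 mg/L.

t_c ≈ 2.41 d; D_c ≈ 5.01 mg/L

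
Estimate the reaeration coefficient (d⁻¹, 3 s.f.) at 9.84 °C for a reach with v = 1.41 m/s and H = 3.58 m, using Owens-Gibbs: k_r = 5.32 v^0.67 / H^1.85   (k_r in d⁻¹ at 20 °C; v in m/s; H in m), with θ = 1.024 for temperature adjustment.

k_r(20) = 5.32 × 1.41^0.67 / 3.58^1.85 = 5.32 × 1.259 / 10.58 = 0.6327 d⁻¹.
k_r(9.84) = 0.6327 × 1.024^(9.84−20) = 0.6327 × 0.7859 = 0.4972 d⁻¹.

k_r ≈ 0.497 d⁻¹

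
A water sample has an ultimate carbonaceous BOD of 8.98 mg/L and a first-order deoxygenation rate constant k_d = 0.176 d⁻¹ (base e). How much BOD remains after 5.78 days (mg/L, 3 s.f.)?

L ≈ 3.25 mg/L

L_t = L₀ e^(−k_d t) = 8.98 × e^(−0.176×5.78) = 8.98 × 0.3616 = 3.247 mg/L.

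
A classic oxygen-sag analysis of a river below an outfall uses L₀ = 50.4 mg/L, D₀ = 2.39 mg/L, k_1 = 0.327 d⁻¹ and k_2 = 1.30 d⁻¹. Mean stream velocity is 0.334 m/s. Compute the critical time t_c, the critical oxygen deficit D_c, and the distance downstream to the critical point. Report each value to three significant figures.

t_c ≈ 1.26 d; D_c ≈ 8.39 mg/L; x_c ≈ 36.4 km

t_c = [1/(k_2−k_1)] ln[(k_2/k_1)(1 − D₀(k_2−k_1)/(k_1 L₀))]
= [1/(1.30−0.327)] ln[(1.30/0.327)(1 − 2.39×0.9730/(0.327×50.4))]
= (1/0.9730) ln[3.976 × 0.8589] = 1.028 × ln(3.415) = 1.028 × 1.228 = 1.262 d.
L(t_c) = L₀ e^(−k_1 t_c) = 50.4 × 0.6618 = 33.36 mg/L, and at the critical point k_2 D_c = k_1 L, so D_c = (0.327/1.30) × 33.36 = 8.391 mg/L.
x_c = v t_c = 0.334 m/s × 1.262 d × 86400 s/d = 36420 m ≈ 36.4 km.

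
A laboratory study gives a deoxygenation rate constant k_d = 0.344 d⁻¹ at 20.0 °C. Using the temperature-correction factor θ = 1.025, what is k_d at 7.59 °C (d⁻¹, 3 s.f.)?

k_d(T₂) = k_d(T₁) · θ^(T₂−T₁) = 0.344 × 1.025^(7.59−20.0)
= 0.344 × 1.025^-12.4 = 0.344 × 0.7361 = 0.2532 d⁻¹.

k_d ≈ 0.253 d⁻¹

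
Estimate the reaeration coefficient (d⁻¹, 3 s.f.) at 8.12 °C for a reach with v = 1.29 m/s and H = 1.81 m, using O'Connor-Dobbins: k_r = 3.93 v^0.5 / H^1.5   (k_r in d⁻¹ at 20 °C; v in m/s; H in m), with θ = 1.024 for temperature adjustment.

k_r ≈ 1.38 d⁻¹

k_r(20) = 3.93 × 1.29^0.5 / 1.81^1.5 = 3.93 × 1.136 / 2.435 = 1.833 d⁻¹.
k_r(8.12) = 1.833 × 1.024^(8.12−20) = 1.833 × 0.7545 = 1.383 d⁻¹.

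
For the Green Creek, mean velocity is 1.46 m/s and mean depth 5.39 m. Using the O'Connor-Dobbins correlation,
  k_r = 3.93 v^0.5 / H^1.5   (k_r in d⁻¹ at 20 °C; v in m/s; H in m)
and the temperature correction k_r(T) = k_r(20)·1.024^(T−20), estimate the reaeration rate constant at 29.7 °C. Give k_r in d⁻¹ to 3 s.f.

k_r(20) = 3.93 × 1.46^0.5 / 5.39^1.5 = 3.93 × 1.208 / 12.51 = 0.3795 d⁻¹.
k_r(29.7) = 0.3795 × 1.024^(29.7−20) = 0.3795 × 1.259 = 0.4776 d⁻¹.

k_r ≈ 0.478 d⁻¹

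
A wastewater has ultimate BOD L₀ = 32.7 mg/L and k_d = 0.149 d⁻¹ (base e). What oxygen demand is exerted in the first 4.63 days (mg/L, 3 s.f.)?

y_t = L₀(1 − e^(−k_d t)) = 32.7 × (1 − e^(−0.149×4.63))
= 32.7 × (1 − 0.5016) = 32.7 × 0.4984 = 16.30 mg/L.

y ≈ 16.3 mg/L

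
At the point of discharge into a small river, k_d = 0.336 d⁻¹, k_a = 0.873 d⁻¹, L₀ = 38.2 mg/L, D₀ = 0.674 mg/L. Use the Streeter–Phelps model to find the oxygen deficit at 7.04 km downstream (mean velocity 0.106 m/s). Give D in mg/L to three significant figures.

Travel time t = x/v = 7.04 km / (0.106 m/s) = 7040 m / 0.106 m/s = 66420 s = 0.7687 d.
k_d L₀/(k_a−k_d) = 0.336×38.2/(0.873−0.336) = 12.84/0.5370 = 23.90 mg/L.
e^(−k_d t) = e^(−0.336×0.7687) = 0.7724; e^(−k_a t) = e^(−0.873×0.7687) = 0.5112.
D = 23.90 × (0.7724 − 0.5112) + 0.674 × 0.5112 = 6.244 + 0.3445 = 6.588 mg/L.

D ≈ 6.59 mg/L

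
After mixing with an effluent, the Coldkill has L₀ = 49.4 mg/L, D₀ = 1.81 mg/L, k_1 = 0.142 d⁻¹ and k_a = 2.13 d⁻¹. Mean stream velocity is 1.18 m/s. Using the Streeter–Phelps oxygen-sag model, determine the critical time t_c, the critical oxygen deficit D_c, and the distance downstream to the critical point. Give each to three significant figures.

t_c ≈ 1.00 d; D_c ≈ 2.86 mg/L; x_c ≈ 102 km

At the critical point dD/dt = 0, so k_1 L₀ e^(−k_1 t) = k_a D. Substituting D(t) from the Streeter–Phelps equation and solving for t gives
t_c = ln[(k_a/k_1)(1 − D₀(k_a−k_1)/(k_1 L₀))] / (k_a−k_1).
Here k_a−k_1 = 1.988 d⁻¹ and 1 − D₀(k_a−k_1)/(k_1 L₀) = 1 − 1.81×1.988/(0.142×49.4) = 0.4870, so
t_c = ln(15.00 × 0.4870) / 1.988 = 1.989 / 1.988 = 1.000 d.
D_c = (k_1/k_a) L₀ e^(−k_1 t_c) = (0.142/2.13) × 49.4 × e^(−0.142×1.000) = 0.06667 × 49.4 × 0.8676 = 2.857 mg/L.
x_c = v t_c = 1.18 m/s × 1.000 d × 86400 s/d = 102000 m ≈ 102 km.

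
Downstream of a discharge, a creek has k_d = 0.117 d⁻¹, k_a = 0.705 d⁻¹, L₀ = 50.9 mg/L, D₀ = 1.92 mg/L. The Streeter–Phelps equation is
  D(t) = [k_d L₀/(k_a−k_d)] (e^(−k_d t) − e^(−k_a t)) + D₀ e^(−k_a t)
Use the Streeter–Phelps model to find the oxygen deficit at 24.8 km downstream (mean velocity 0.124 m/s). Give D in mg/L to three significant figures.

D ≈ 6.12 mg/L

Travel time t = x/v = 24.8 km / (0.124 m/s) = 24800 m / 0.124 m/s = 200000 s = 2.315 d.
k_d L₀/(k_a−k_d) = 0.117×50.9/(0.705−0.117) = 5.955/0.5880 = 10.13 mg/L.
e^(−k_d t) = e^(−0.117×2.315) = 0.7627; e^(−k_a t) = e^(−0.705×2.315) = 0.1955.
D = 10.13 × (0.7627 − 0.1955) + 1.92 × 0.1955 = 5.745 + 0.3755 = 6.120 mg/L.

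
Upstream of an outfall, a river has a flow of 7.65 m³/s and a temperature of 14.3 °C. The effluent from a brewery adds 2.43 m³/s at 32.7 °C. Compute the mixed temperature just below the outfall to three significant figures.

18.7 °C

Flow-weighted mixing: C = (Q_r C_r + Q_w C_w)/(Q_r + Q_w)
= (7.65×14.3 + 2.43×32.7)/(7.65 + 2.43) = 188.9/10.08 = 18.74 °C.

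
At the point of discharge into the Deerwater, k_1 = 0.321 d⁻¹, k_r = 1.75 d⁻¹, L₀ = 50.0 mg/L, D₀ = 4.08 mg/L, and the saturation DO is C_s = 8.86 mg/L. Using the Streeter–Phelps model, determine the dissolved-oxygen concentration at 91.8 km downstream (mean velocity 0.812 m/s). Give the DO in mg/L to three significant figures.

DO ≈ 2.20 mg/L

Travel time t = x/v = 91.8 km / (0.812 m/s) = 91800 m / 0.812 m/s = 113100 s = 1.308 d.
k_1 L₀/(k_r−k_1) = 0.321×50.0/(1.75−0.321) = 16.05/1.429 = 11.23 mg/L.
e^(−k_1 t) = e^(−0.321×1.308) = 0.6570; e^(−k_r t) = e^(−1.75×1.308) = 0.1013.
D = 11.23 × (0.6570 − 0.1013) + 4.08 × 0.1013 = 6.242 + 0.4132 = 6.655 mg/L.
DO = C_s − D = 8.86 − 6.655 = 2.205 mg/L.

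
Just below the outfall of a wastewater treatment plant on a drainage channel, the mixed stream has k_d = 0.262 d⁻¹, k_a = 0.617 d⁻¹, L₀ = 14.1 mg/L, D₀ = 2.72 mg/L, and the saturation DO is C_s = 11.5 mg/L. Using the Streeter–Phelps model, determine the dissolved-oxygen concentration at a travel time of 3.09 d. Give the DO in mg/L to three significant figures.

k_d L₀/(k_a−k_d) = 0.262×14.1/(0.617−0.262) = 3.694/0.3550 = 10.41 mg/L.
e^(−k_d t) = e^(−0.262×3.090) = 0.4450; e^(−k_a t) = e^(−0.617×3.090) = 0.1486.
D = 10.41 × (0.4450 − 0.1486) + 2.72 × 0.1486 = 3.085 + 0.4042 = 3.489 mg/L.
DO = C_s − D = 11.5 − 3.489 = 8.011 mg/L.

DO ≈ 8.01 mg/L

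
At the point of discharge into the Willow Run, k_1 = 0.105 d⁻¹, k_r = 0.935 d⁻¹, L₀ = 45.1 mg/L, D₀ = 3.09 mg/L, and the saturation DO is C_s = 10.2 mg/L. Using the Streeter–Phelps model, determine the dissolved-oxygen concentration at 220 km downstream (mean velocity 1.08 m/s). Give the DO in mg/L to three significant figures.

DO ≈ 6.03 mg/L

Travel time t = x/v = 220 km / (1.08 m/s) = 220000 m / 1.08 m/s = 203700 s = 2.358 d.
k_1 L₀/(k_r−k_1) = 0.105×45.1/(0.935−0.105) = 4.736/0.8300 = 5.705 mg/L.
e^(−k_1 t) = e^(−0.105×2.358) = 0.7807; e^(−k_r t) = e^(−0.935×2.358) = 0.1103.
D = 5.705 × (0.7807 − 0.1103) + 3.09 × 0.1103 = 3.825 + 0.3409 = 4.166 mg/L.
DO = C_s − D = 10.2 − 4.166 = 6.034 mg/L.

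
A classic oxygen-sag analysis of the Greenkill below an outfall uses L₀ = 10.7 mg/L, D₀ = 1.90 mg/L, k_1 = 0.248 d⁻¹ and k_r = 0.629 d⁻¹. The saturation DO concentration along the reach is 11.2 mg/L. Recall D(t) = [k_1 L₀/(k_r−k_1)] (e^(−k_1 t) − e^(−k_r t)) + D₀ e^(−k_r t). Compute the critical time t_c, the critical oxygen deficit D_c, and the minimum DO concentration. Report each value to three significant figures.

t_c ≈ 1.61 d; D_c ≈ 2.83 mg/L; min DO ≈ 8.37 mg/L

With k_r/k_1 = 2.536 and 1 − D₀(k_r−k_1)/(k_1 L₀) = 0.7272,
t_c = ln(2.536 × 0.7272) / (0.629 − 0.248) = ln(1.844) / 0.3810 = 0.6121/0.3810 = 1.607 d.
L(t_c) = L₀ e^(−k_1 t_c) = 10.7 × 0.6714 = 7.183 mg/L, and at the critical point k_r D_c = k_1 L, so D_c = (0.248/0.629) × 7.183 = 2.832 mg/L.
Minimum DO = C_s − D_c = 11.2 − 2.832 = 8.368 mg/L.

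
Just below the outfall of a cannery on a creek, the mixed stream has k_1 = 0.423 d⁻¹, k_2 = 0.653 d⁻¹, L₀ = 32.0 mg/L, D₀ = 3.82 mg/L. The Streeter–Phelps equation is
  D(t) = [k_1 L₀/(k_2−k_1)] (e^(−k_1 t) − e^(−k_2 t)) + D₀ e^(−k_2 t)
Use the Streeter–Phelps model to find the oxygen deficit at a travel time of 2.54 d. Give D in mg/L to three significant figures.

k_1 L₀/(k_2−k_1) = 0.423×32.0/(0.653−0.423) = 13.54/0.2300 = 58.85 mg/L.
e^(−k_1 t) = e^(−0.423×2.540) = 0.3415; e^(−k_2 t) = e^(−0.653×2.540) = 0.1904.
D = 58.85 × (0.3415 − 0.1904) + 3.82 × 0.1904 = 8.892 + 0.7273 = 9.620 mg/L.

D ≈ 9.62 mg/L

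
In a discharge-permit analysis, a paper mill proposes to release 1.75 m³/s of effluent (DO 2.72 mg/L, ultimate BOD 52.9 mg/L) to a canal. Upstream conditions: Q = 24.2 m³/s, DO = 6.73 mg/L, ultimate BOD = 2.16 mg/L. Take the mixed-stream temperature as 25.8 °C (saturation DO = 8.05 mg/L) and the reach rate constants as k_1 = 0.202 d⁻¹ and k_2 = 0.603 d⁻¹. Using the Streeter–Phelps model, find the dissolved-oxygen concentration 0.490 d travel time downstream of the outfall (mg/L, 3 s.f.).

DO ≈ 6.41 mg/L

Mixed DO = (24.2×6.73 + 1.75×2.72)/(24.2+1.75) = 167.6/25.95 = 6.460 mg/L.
Mixed L₀ = (24.2×2.16 + 1.75×52.9)/(25.95) = 144.8/25.95 = 5.582 mg/L.
Initial deficit D₀ = C_s − DO₀ = 8.05 − 6.460 = 1.590 mg/L.
D(0.490) = [0.202×5.582/(0.603−0.202)](e^(−0.202×0.490) − e^(−0.603×0.490)) + 1.590 e^(−0.603×0.490)
= 2.812 × (0.9058 − 0.7442) + 1.590 × 0.7442 = 1.638 mg/L.
DO = 8.05 − 1.638 = 6.412 mg/L.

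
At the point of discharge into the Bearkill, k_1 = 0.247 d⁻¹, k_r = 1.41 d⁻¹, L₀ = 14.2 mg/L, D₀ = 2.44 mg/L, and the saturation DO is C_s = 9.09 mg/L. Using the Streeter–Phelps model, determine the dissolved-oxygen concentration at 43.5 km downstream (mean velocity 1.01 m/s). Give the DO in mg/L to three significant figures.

Travel time t = x/v = 43.5 km / (1.01 m/s) = 43500 m / 1.01 m/s = 43070 s = 0.4985 d.
k_1 L₀/(k_r−k_1) = 0.247×14.2/(1.41−0.247) = 3.507/1.163 = 3.016 mg/L.
e^(−k_1 t) = e^(−0.247×0.4985) = 0.8842; e^(−k_r t) = e^(−1.41×0.4985) = 0.4952.
D = 3.016 × (0.8842 − 0.4952) + 2.44 × 0.4952 = 1.173 + 1.208 = 2.381 mg/L.
DO = C_s − D = 9.09 − 2.381 = 6.709 mg/L.

DO ≈ 6.71 mg/L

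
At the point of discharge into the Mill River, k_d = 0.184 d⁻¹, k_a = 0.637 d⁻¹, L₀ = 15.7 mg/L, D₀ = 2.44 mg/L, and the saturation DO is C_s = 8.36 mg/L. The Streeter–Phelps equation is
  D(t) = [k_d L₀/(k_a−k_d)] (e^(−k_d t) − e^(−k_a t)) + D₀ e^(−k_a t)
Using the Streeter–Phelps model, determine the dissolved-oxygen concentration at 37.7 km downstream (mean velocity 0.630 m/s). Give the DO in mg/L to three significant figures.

DO ≈ 5.28 mg/L

Travel time t = x/v = 37.7 km / (0.630 m/s) = 37700 m / 0.630 m/s = 59840 s = 0.6926 d.
k_d L₀/(k_a−k_d) = 0.184×15.7/(0.637−0.184) = 2.889/0.4530 = 6.377 mg/L.
e^(−k_d t) = e^(−0.184×0.6926) = 0.8803; e^(−k_a t) = e^(−0.637×0.6926) = 0.6433.
D = 6.377 × (0.8803 − 0.6433) + 2.44 × 0.6433 = 1.512 + 1.570 = 3.081 mg/L.
DO = C_s − D = 8.36 − 3.081 = 5.279 mg/L.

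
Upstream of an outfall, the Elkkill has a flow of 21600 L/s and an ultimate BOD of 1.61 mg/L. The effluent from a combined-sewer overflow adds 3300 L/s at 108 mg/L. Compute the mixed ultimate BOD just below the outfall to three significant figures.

15.7 mg/L

Flow-weighted mixing: C = (Q_r C_r + Q_w C_w)/(Q_r + Q_w)
= (21600×1.61 + 3300×108)/(21600 + 3300) = 391200/24900 = 15.71 mg/L.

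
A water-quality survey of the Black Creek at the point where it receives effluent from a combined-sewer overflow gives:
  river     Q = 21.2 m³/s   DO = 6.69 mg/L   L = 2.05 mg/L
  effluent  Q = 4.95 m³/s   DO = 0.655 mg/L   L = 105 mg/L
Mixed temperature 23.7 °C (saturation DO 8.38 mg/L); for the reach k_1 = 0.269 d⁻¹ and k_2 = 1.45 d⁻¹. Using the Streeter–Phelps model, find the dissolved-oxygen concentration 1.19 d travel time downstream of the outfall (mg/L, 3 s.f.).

DO ≈ 5.19 mg/L

Mixed DO = (21.2×6.69 + 4.95×0.655)/(21.2+4.95) = 145.1/26.15 = 5.548 mg/L.
Mixed L₀ = (21.2×2.05 + 4.95×105)/(26.15) = 563.2/26.15 = 21.54 mg/L.
Initial deficit D₀ = C_s − DO₀ = 8.38 − 5.548 = 2.832 mg/L.
D(1.19) = [0.269×21.54/(1.45−0.269)](e^(−0.269×1.19) − e^(−1.45×1.19)) + 2.832 e^(−1.45×1.19)
= 4.906 × (0.7261 − 0.1781) + 2.832 × 0.1781 = 3.193 mg/L.
DO = 8.38 − 3.193 = 5.187 mg/L.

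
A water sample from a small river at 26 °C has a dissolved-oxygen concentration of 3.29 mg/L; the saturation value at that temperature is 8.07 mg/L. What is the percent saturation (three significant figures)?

% saturation = C/C_s × 100 = 3.29/8.07 × 100 = 40.8 %.

40.8 % saturation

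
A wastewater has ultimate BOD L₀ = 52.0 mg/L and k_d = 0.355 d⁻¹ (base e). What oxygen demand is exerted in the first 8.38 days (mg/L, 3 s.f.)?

y ≈ 49.3 mg/L

y_t = L₀(1 − e^(−k_d t)) = 52.0 × (1 − e^(−0.355×8.38))
= 52.0 × (1 − 0.05105) = 52.0 × 0.9489 = 49.35 mg/L.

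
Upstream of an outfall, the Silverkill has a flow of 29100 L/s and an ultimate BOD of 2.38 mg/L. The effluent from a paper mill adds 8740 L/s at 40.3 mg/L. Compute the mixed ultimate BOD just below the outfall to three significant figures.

Flow-weighted mixing: C = (Q_r C_r + Q_w C_w)/(Q_r + Q_w)
= (29100×2.38 + 8740×40.3)/(29100 + 8740) = 421500/37840 = 11.14 mg/L.

11.1 mg/L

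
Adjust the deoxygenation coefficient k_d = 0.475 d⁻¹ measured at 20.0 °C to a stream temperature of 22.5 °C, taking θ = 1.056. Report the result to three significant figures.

k_d(T₂) = k_d(T₁) · θ^(T₂−T₁) = 0.475 × 1.056^(22.5−20.0)
= 0.475 × 1.056^2.50 = 0.475 × 1.146 = 0.5443 d⁻¹.

k_d ≈ 0.544 d⁻¹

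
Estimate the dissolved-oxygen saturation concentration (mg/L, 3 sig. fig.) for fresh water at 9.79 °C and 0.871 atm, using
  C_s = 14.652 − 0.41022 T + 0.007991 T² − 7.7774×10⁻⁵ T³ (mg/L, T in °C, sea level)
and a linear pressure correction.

At sea level: C_s = 14.652 − 0.41022×9.79 + 0.007991×9.79² − 7.7774×10⁻⁵×9.79³ = 11.33 mg/L.
Pressure correction: C_s' = 11.33 × 0.871 = 9.867 mg/L.

C_s ≈ 9.87 mg/L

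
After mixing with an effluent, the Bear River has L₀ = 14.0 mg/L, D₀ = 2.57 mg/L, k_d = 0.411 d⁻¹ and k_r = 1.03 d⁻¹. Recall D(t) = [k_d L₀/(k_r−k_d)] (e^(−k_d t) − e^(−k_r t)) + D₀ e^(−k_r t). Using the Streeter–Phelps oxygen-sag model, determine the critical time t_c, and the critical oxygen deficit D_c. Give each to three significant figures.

t_c = [1/(k_r−k_d)] ln[(k_r/k_d)(1 − D₀(k_r−k_d)/(k_d L₀))]
= [1/(1.03−0.411)] ln[(1.03/0.411)(1 − 2.57×0.6190/(0.411×14.0))]
= (1/0.6190) ln[2.506 × 0.7235] = 1.616 × ln(1.813) = 1.616 × 0.5951 = 0.9614 d.
D_c = (k_d/k_r) L₀ e^(−k_d t_c) = (0.411/1.03) × 14.0 × e^(−0.411×0.9614) = 0.3990 × 14.0 × 0.6736 = 3.763 mg/L.

t_c ≈ 0.961 d; D_c ≈ 3.76 mg/L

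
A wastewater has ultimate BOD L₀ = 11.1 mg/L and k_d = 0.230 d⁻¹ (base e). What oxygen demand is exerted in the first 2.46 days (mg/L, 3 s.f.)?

y_t = L₀(1 − e^(−k_d t)) = 11.1 × (1 − e^(−0.230×2.46))
= 11.1 × (1 − 0.5679) = 11.1 × 0.4321 = 4.796 mg/L.

y ≈ 4.80 mg/L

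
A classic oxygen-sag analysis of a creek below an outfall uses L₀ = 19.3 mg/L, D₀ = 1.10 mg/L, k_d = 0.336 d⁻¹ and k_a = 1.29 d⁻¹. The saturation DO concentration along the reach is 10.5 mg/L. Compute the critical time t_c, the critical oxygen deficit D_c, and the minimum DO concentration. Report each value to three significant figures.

t_c = [1/(k_a−k_d)] ln[(k_a/k_d)(1 − D₀(k_a−k_d)/(k_d L₀))]
= [1/(1.29−0.336)] ln[(1.29/0.336)(1 − 1.10×0.9540/(0.336×19.3))]
= (1/0.9540) ln[3.839 × 0.8382] = 1.048 × ln(3.218) = 1.048 × 1.169 = 1.225 d.
D_c = (k_d/k_a) L₀ e^(−k_d t_c) = (0.336/1.29) × 19.3 × e^(−0.336×1.225) = 0.2605 × 19.3 × 0.6626 = 3.331 mg/L.
Minimum DO = C_s − D_c = 10.5 − 3.331 = 7.169 mg/L.

t_c ≈ 1.23 d; D_c ≈ 3.33 mg/L; min DO ≈ 7.17 mg/L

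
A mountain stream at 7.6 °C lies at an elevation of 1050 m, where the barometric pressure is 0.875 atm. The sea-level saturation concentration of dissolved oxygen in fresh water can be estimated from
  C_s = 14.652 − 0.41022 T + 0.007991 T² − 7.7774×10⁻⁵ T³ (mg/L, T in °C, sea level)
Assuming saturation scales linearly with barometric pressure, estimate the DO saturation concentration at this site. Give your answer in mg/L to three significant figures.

C_s ≈ 10.5 mg/L

At sea level: C_s = 14.652 − 0.41022×7.6 + 0.007991×7.6² − 7.7774×10⁻⁵×7.6³ = 11.96 mg/L.
Pressure correction: C_s' = 11.96 × 0.875 = 10.47 mg/L.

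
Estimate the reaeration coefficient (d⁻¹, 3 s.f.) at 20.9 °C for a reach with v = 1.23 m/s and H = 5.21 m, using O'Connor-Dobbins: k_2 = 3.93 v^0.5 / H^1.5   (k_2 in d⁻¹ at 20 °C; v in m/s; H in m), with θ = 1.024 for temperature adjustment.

k_2 ≈ 0.374 d⁻¹

k_2(20) = 3.93 × 1.23^0.5 / 5.21^1.5 = 3.93 × 1.109 / 11.89 = 0.3665 d⁻¹.
k_2(20.9) = 0.3665 × 1.024^(20.9−20) = 0.3665 × 1.022 = 0.3744 d⁻¹.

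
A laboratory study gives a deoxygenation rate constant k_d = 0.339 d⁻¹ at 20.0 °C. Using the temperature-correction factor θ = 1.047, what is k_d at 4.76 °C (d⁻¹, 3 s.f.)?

k_d(T₂) = k_d(T₁) · θ^(T₂−T₁) = 0.339 × 1.047^(4.76−20.0)
= 0.339 × 1.047^-15.2 = 0.339 × 0.4966 = 0.1683 d⁻¹.

k_d ≈ 0.168 d⁻¹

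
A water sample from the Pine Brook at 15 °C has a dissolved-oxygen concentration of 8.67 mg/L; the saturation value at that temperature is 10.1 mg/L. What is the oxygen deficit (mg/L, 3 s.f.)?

D = C_s − C = 10.1 − 8.67 = 1.43 mg/L.

D ≈ 1.43 mg/L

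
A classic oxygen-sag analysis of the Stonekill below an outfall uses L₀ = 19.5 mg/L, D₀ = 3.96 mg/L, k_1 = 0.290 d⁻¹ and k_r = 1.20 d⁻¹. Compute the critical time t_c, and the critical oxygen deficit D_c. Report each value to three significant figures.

t_c = [1/(k_r−k_1)] ln[(k_r/k_1)(1 − D₀(k_r−k_1)/(k_1 L₀))]
= [1/(1.20−0.290)] ln[(1.20/0.290)(1 − 3.96×0.9100/(0.290×19.5))]
= (1/0.9100) ln[4.138 × 0.3628] = 1.099 × ln(1.501) = 1.099 × 0.4062 = 0.4463 d.
L(t_c) = L₀ e^(−k_1 t_c) = 19.5 × 0.8786 = 17.13 mg/L, and at the critical point k_r D_c = k_1 L, so D_c = (0.290/1.20) × 17.13 = 4.140 mg/L.

t_c ≈ 0.446 d; D_c ≈ 4.14 mg/L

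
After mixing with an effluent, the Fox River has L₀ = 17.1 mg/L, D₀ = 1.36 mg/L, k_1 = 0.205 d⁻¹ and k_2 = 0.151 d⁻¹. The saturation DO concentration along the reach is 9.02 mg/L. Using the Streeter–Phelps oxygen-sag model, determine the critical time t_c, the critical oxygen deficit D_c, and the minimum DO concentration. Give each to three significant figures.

At the critical point dD/dt = 0, so k_1 L₀ e^(−k_1 t) = k_2 D. Substituting D(t) from the Streeter–Phelps equation and solving for t gives
t_c = ln[(k_2/k_1)(1 − D₀(k_2−k_1)/(k_1 L₀))] / (k_2−k_1).
Here k_2−k_1 = -0.05400 d⁻¹ and 1 − D₀(k_2−k_1)/(k_1 L₀) = 1 − 1.36×-0.05400/(0.205×17.1) = 1.021, so
t_c = ln(0.7366 × 1.021) / -0.05400 = -0.2850 / -0.05400 = 5.278 d.
L(t_c) = L₀ e^(−k_1 t_c) = 17.1 × 0.3389 = 5.796 mg/L, and at the critical point k_2 D_c = k_1 L, so D_c = (0.205/0.151) × 5.796 = 7.869 mg/L.
Minimum DO = C_s − D_c = 9.02 − 7.869 = 1.151 mg/L.

t_c ≈ 5.28 d; D_c ≈ 7.87 mg/L; min DO ≈ 1.15 mg/L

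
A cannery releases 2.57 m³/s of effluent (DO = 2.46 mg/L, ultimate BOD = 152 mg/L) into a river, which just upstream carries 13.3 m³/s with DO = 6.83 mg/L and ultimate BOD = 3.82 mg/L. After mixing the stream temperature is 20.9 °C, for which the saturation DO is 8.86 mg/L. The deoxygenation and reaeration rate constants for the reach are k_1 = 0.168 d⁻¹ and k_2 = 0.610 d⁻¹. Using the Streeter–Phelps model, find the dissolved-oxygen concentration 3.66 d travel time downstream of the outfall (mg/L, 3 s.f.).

Mixed DO = (13.3×6.83 + 2.57×2.46)/(13.3+2.57) = 97.16/15.87 = 6.122 mg/L.
Mixed L₀ = (13.3×3.82 + 2.57×152)/(15.87) = 441.4/15.87 = 27.82 mg/L.
Initial deficit D₀ = C_s − DO₀ = 8.86 − 6.122 = 2.738 mg/L.
D(3.66) = [0.168×27.82/(0.610−0.168)](e^(−0.168×3.66) − e^(−0.610×3.66)) + 2.738 e^(−0.610×3.66)
= 10.57 × (0.5407 − 0.1072) + 2.738 × 0.1072 = 4.876 mg/L.
DO = 8.86 − 4.876 = 3.984 mg/L.

DO ≈ 3.98 mg/L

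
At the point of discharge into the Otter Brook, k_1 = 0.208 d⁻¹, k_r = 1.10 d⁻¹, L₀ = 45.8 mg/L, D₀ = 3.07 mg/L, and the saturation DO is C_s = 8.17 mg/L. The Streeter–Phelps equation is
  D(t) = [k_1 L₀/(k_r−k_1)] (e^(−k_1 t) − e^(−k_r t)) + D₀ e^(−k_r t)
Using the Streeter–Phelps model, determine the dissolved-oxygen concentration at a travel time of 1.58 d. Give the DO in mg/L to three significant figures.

k_1 L₀/(k_r−k_1) = 0.208×45.8/(1.10−0.208) = 9.526/0.8920 = 10.68 mg/L.
e^(−k_1 t) = e^(−0.208×1.580) = 0.7199; e^(−k_r t) = e^(−1.10×1.580) = 0.1759.
D = 10.68 × (0.7199 − 0.1759) + 3.07 × 0.1759 = 5.810 + 0.5399 = 6.350 mg/L.
DO = C_s − D = 8.17 − 6.350 = 1.820 mg/L.

DO ≈ 1.82 mg/L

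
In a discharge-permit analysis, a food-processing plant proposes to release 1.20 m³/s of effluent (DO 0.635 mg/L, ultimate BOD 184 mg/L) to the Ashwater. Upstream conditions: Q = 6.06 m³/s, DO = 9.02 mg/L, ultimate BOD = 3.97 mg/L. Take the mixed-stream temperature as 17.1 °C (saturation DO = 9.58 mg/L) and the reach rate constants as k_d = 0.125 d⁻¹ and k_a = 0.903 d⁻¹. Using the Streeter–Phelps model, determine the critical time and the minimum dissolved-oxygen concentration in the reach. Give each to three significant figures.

t_c ≈ 1.97 d; minimum DO ≈ 5.93 mg/L

Mixed DO = (6.06×9.02 + 1.20×0.635)/(6.06+1.20) = 55.42/7.260 = 7.634 mg/L.
Mixed L₀ = (6.06×3.97 + 1.20×184)/(7.260) = 244.9/7.260 = 33.73 mg/L.
Initial deficit D₀ = C_s − DO₀ = 9.58 − 7.634 = 1.946 mg/L.
t_c = (1/0.7780) ln[(0.903/0.125)(1 − 1.946×0.7780/(0.125×33.73))] = 1.285 × ln(4.630) = 1.970 d.
D_c = (0.125/0.903) × 33.73 × e^(−0.125×1.970) = 0.1384 × 33.73 × 0.7817 = 3.650 mg/L.
Minimum DO = 9.58 − 3.650 = 5.930 mg/L.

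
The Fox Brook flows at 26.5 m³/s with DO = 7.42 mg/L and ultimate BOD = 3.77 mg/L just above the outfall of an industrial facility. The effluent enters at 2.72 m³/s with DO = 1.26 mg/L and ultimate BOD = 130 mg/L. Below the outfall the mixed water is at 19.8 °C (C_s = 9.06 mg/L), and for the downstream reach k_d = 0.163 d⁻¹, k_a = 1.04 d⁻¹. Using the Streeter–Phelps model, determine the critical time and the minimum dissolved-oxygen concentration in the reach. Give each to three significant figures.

Mixed DO = (26.5×7.42 + 2.72×1.26)/(26.5+2.72) = 200.1/29.22 = 6.847 mg/L.
Mixed L₀ = (26.5×3.77 + 2.72×130)/(29.22) = 453.5/29.22 = 15.52 mg/L.
Initial deficit D₀ = C_s − DO₀ = 9.06 − 6.847 = 2.213 mg/L.
t_c = (1/0.8770) ln[(1.04/0.163)(1 − 2.213×0.8770/(0.163×15.52))] = 1.140 × ln(1.485) = 0.4506 d.
D_c = (0.163/1.04) × 15.52 × e^(−0.163×0.4506) = 0.1567 × 15.52 × 0.9292 = 2.260 mg/L.
Minimum DO = 9.06 − 2.260 = 6.800 mg/L.

t_c ≈ 0.451 d; minimum DO ≈ 6.80 mg/L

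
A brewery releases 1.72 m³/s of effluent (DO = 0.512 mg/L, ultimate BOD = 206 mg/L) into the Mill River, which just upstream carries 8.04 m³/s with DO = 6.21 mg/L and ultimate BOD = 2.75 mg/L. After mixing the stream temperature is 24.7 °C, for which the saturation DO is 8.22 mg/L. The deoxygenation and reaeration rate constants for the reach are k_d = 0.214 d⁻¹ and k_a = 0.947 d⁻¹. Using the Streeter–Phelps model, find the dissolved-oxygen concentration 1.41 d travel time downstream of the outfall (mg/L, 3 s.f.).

DO ≈ 2.06 mg/L

Mixed DO = (8.04×6.21 + 1.72×0.512)/(8.04+1.72) = 50.81/9.760 = 5.206 mg/L.
Mixed L₀ = (8.04×2.75 + 1.72×206)/(9.760) = 376.4/9.760 = 38.57 mg/L.
Initial deficit D₀ = C_s − DO₀ = 8.22 − 5.206 = 3.014 mg/L.
D(1.41) = [0.214×38.57/(0.947−0.214)](e^(−0.214×1.41) − e^(−0.947×1.41)) + 3.014 e^(−0.947×1.41)
= 11.26 × (0.7395 − 0.2631) + 3.014 × 0.2631 = 6.158 mg/L.
DO = 8.22 − 6.158 = 2.062 mg/L.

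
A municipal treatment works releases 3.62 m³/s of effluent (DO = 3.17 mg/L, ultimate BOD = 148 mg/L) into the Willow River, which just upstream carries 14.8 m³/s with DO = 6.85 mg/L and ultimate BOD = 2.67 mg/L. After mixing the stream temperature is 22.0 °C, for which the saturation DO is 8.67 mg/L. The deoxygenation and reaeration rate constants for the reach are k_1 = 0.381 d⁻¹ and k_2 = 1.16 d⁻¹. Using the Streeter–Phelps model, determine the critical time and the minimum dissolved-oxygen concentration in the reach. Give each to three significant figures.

Mixed DO = (14.8×6.85 + 3.62×3.17)/(14.8+3.62) = 112.9/18.42 = 6.127 mg/L.
Mixed L₀ = (14.8×2.67 + 3.62×148)/(18.42) = 575.3/18.42 = 31.23 mg/L.
Initial deficit D₀ = C_s − DO₀ = 8.67 − 6.127 = 2.543 mg/L.
t_c = (1/0.7790) ln[(1.16/0.381)(1 − 2.543×0.7790/(0.381×31.23))] = 1.284 × ln(2.538) = 1.195 d.
D_c = (0.381/1.16) × 31.23 × e^(−0.381×1.195) = 0.3284 × 31.23 × 0.6342 = 6.505 mg/L.
Minimum DO = 8.67 − 6.505 = 2.165 mg/L.

t_c ≈ 1.20 d; minimum DO ≈ 2.17 mg/L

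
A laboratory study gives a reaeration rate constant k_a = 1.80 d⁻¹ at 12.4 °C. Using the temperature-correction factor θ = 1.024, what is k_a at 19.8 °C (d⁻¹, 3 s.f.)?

k_a(T₂) = k_a(T₁) · θ^(T₂−T₁) = 1.80 × 1.024^(19.8−12.4)
= 1.80 × 1.024^7.40 = 1.80 × 1.192 = 2.145 d⁻¹.

k_a ≈ 2.15 d⁻¹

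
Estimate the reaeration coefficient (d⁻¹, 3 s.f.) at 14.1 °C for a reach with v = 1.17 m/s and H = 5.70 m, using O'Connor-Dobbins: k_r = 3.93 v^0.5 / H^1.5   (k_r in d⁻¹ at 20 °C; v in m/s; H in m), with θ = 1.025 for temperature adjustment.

k_r(20) = 3.93 × 1.17^0.5 / 5.70^1.5 = 3.93 × 1.082 / 13.61 = 0.3124 d⁻¹.
k_r(14.1) = 0.3124 × 1.025^(14.1−20) = 0.3124 × 0.8644 = 0.2700 d⁻¹.

k_r ≈ 0.270 d⁻¹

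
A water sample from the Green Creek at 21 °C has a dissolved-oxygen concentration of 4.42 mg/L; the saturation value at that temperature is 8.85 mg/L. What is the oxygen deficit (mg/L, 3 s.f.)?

D ≈ 4.43 mg/L

D = C_s − C = 8.85 − 4.42 = 4.43 mg/L.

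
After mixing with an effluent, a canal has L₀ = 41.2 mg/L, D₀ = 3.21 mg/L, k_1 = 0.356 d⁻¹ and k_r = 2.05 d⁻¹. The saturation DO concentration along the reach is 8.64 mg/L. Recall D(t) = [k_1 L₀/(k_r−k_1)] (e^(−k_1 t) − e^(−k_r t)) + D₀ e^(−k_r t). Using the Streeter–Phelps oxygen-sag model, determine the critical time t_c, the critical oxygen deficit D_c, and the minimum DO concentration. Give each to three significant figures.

t_c ≈ 0.760 d; D_c ≈ 5.46 mg/L; min DO ≈ 3.18 mg/L

At the critical point dD/dt = 0, so k_1 L₀ e^(−k_1 t) = k_r D. Substituting D(t) from the Streeter–Phelps equation and solving for t gives
t_c = ln[(k_r/k_1)(1 − D₀(k_r−k_1)/(k_1 L₀))] / (k_r−k_1).
Here k_r−k_1 = 1.694 d⁻¹ and 1 − D₀(k_r−k_1)/(k_1 L₀) = 1 − 3.21×1.694/(0.356×41.2) = 0.6293, so
t_c = ln(5.758 × 0.6293) / 1.694 = 1.287 / 1.694 = 0.7600 d.
L(t_c) = L₀ e^(−k_1 t_c) = 41.2 × 0.7630 = 31.43 mg/L, and at the critical point k_r D_c = k_1 L, so D_c = (0.356/2.05) × 31.43 = 5.459 mg/L.
Minimum DO = C_s − D_c = 8.64 − 5.459 = 3.181 mg/L.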